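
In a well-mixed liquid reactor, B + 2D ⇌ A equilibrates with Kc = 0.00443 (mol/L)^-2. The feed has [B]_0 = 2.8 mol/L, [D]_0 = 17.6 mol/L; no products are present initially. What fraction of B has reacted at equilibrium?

Let X = conversion of B; extent ξ = 2.8·X mol/L.
Concentrations: [B] = 2.8 − 2.8X; [D] = 17.6 − 5.6X; [A] = 2.8X.
Kc = [A] / ([B] [D]^2).
This equals 0.00443 at X = 0.494 (the root in 0 < X < 1).

X = 0.494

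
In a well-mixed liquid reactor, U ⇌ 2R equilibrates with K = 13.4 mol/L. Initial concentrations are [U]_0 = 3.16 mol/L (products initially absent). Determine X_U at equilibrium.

X = 0.628

Let X = conversion of U; extent ξ = 3.16·X mol/L.
Concentrations: [U] = 3.16 − 3.16X; [R] = 6.32X.
K = [R]^2 / ([U]).
This equals 13.4 at X = 0.628 (the root in 0 < X < 1).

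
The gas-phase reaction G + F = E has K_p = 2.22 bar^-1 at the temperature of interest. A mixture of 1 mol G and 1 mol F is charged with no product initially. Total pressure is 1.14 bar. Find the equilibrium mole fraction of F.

y_F = 0.347

Take 1 mol G as basis and let X be its fractional conversion, so ξ = X.
Species balance: n_G = 1 − X; n_F = 1 − X; n_E = X.
Total moles n_T = 2 − X.
Mole fractions y_i = n_i/n_T; K_p = p_E / (p_G p_F) with p_i = y_i·P.
Setting this equal to 2.22 bar^-1 and taking the physical root (0 < X < 1) gives X = 0.468.
Then n_F = 0.532, n_T = 1.53, so y_F = 0.347.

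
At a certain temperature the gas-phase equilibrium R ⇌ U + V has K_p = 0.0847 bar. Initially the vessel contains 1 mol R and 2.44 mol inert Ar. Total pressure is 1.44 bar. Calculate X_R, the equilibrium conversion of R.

X = 0.375

Take 1 mol R as basis and let X be its fractional conversion, so ξ = X.
At extent ξ: n_R = 1 − X; n_U = X; n_V = X; n_I = 2.44 (inert).
Total moles n_T = 3.44 + X.
Mole fractions y_i = n_i/n_T; K_p = p_U p_V / (p_R) with p_i = y_i·P.
This yields a degree-2 equation in X; solving on (0,1), X = 0.375.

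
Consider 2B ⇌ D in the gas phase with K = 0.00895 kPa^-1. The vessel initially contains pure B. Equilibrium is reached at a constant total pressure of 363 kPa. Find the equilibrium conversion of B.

X = 0.733

Let X = conversion of B (basis 1 mol B); extent of reaction ξ = 0.5X.
At extent ξ: n_B = 1 − X; n_D = 0.5X.
Summing: n_T = 1 − 0.5X.
With p_i = (n_i/n_T)P, K = p_D / (p_B^2).
Setting this equal to 0.00895 kPa^-1 and taking the physical root (0 < X < 1) gives X = 0.733.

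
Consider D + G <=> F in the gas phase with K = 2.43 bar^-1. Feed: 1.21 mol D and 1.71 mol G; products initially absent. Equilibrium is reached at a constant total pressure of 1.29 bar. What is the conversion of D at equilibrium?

Take 1.21 mol D as basis and let X be its fractional conversion, so ξ = 1.21X.
Species balance: n_D = 1.21 − 1.21X; n_G = 1.71 − 1.21X; n_F = 1.21X.
n_T = Σnᵢ = 2.92 − 1.21X.
Mole fractions y_i = n_i/n_T; K = p_F / (p_D p_G) with p_i = y_i·P.
This yields a degree-2 equation in X; solving on (0,1), X = 0.587.

X = 0.587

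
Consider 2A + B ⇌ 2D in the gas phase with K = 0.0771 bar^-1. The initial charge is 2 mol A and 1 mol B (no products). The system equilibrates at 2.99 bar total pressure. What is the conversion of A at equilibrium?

X = 0.204

Take 2 mol A as basis and let X be its fractional conversion, so ξ = X.
At extent ξ: n_A = 2 − 2X; n_B = 1 − X; n_D = 2X.
Total moles n_T = 3 − X.
y_i = n_i/n_T, p_i = y_i·P. K = p_D^2 / (p_A^2 p_B).
Substituting and setting equal to 0.0771 bar^-1 gives a polynomial in X; the root in (0,1) is X = 0.204.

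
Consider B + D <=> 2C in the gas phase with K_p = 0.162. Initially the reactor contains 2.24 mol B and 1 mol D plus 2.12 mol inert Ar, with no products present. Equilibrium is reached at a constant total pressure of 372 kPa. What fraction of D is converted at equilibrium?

X = 0.247

Take 1 mol D as basis and let X be its fractional conversion, so ξ = X.
At extent ξ: n_B = 2.24 − X; n_D = 1 − X; n_C = 2X; n_I = 2.12 (inert).
n_T stays at 5.36 (no change in mole number).
With p_i = (n_i/n_T)P, K_p = p_C^2 / (p_B p_D).
Equating to 0.162 and solving on 0 < X < 1: X = 0.247.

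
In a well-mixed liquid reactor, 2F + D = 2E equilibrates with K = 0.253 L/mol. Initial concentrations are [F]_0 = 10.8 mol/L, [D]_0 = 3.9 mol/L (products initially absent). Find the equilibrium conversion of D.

X = 0.553

Let X = conversion of D; extent ξ = 3.9·X mol/L.
Concentrations: [F] = 10.8 − 7.8X; [D] = 3.9 − 3.9X; [E] = 7.8X.
K = [E]^2 / ([F]^2 [D]).
Equating to 0.253 L/mol: the physical root is X = 0.553.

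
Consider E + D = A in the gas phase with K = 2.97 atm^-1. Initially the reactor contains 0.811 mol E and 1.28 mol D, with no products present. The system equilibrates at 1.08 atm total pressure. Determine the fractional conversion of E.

Take 0.811 mol E as basis and let X be its fractional conversion, so ξ = 0.811X.
At extent ξ: n_E = 0.811 − 0.811X; n_D = 1.28 − 0.811X; n_A = 0.811X.
Total moles n_T = 2.09 − 0.811X.
With p_i = (n_i/n_T)P, K = p_A / (p_E p_D).
Equating to 2.97 atm^-1 and solving on 0 < X < 1: X = 0.612.

X = 0.612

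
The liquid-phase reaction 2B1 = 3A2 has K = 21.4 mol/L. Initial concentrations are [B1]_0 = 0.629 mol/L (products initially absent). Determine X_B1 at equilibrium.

X = 0.782

Let X = conversion of B1; extent ξ = 0.629X/2 mol/L.
Concentrations: [B1] = 0.629 − 0.629X; [A2] = 0.944X.
K = [A2]^3 / ([B1]^2).
Equating to 21.4 mol/L: the physical root is X = 0.782.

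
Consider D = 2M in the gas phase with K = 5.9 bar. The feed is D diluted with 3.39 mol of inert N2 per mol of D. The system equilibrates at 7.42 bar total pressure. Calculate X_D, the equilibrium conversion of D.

Take 1 mol D as basis and let X be its fractional conversion, so ξ = X.
Species balance: n_D = 1 − X; n_M = 2X; n_I = 3.39 (inert).
n_T = Σnᵢ = 4.39 + X.
y_i = n_i/n_T, p_i = y_i·P. K = p_M^2 / (p_D).
Setting this equal to 5.9 bar and taking the physical root (0 < X < 1) gives X = 0.617.

X = 0.617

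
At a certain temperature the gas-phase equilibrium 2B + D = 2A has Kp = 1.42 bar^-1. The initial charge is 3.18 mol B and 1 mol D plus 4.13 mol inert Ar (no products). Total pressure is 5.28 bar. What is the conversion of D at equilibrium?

X = 0.607

Take 1 mol D as basis and let X be its fractional conversion, so ξ = X.
Mole table: n_B = 3.18 − 2X; n_D = 1 − X; n_A = 2X; n_I = 4.13 (inert).
Summing: n_T = 8.31 − X.
Mole fractions y_i = n_i/n_T; Kp = p_A^2 / (p_B^2 p_D) with p_i = y_i·P.
Substituting and setting equal to 1.42 bar^-1 gives a polynomial in X; the root in (0,1) is X = 0.607.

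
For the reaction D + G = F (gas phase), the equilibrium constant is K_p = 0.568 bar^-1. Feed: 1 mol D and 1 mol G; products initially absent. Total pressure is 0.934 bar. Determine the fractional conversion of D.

X = 0.192

Basis: 1 mol D initially; let X = conversion of D. Extent ξ = X.
At extent ξ: n_D = 1 − X; n_G = 1 − X; n_F = X.
Summing: n_T = 2 − X.
y_i = n_i/n_T, p_i = y_i·P. K_p = p_F / (p_D p_G).
Substituting and setting equal to 0.568 bar^-1 gives a polynomial in X; the root in (0,1) is X = 0.192.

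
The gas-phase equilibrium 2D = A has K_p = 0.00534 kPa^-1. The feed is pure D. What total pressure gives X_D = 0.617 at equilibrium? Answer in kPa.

Take 1 mol D as basis and let X be its fractional conversion, so ξ = 0.5X.
Moles: n_D = 1 − X; n_A = 0.5X.
Total moles n_T = 1 − 0.5X.
K_p = p_A / (p_D^2) with p_i = (n_i/n_T)·P.
At X = 0.617: the mole-fraction product g(X) = Π y_i^ν_i = 1.454. Since K_p = g(X)·P^{-1}, P = (g/K_p)^(1/1) = (1.454/0.00534)^(1/1) = 272 kPa.

P = 272 kPa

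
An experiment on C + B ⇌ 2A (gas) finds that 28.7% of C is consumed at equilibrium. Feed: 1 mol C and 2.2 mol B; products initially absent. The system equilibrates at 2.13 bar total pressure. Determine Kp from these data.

Basis: 1 mol C initially; let X = conversion of C. Extent ξ = X.
At extent ξ: n_C = 1 − X; n_B = 2.2 − X; n_A = 2X.
n_T stays at 3.2 (no change in mole number).
At X = 0.287: n_C = 0.713, n_B = 1.91, n_A = 0.574, n_T = 3.2.
p_i = (n_i/n_T)·P. Kp = p_A^2 / (p_C p_B) = 0.242.

Kp = 0.242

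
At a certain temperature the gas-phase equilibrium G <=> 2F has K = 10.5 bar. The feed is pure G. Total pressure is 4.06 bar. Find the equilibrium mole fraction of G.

y_G = 0.230

Basis: 1 mol G initially; let X = conversion of G. Extent ξ = X.
Species balance: n_G = 1 − X; n_F = 2X.
Total moles n_T = 1 + X.
y_i = n_i/n_T, p_i = y_i·P. K = p_F^2 / (p_G).
This yields a degree-2 equation in X; solving on (0,1), X = 0.627.
Then n_G = 0.373, n_T = 1.63, so y_G = 0.230.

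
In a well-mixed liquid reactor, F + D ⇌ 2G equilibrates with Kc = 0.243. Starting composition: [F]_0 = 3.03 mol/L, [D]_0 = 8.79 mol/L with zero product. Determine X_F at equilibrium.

X = 0.325

Let X = conversion of F; extent ξ = 3.03·X mol/L.
Concentrations: [F] = 3.03 − 3.03X; [D] = 8.79 − 3.03X; [G] = 6.06X.
Kc = [G]^2 / ([F] [D]).
This equals 0.243 at X = 0.325 (the root in 0 < X < 1).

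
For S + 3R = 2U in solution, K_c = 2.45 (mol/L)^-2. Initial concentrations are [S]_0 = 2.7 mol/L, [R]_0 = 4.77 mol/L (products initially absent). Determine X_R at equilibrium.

Let X = conversion of R; extent ξ = 4.77X/3 mol/L.
Concentrations: [S] = 2.7 − 1.59X; [R] = 4.77 − 4.77X; [U] = 3.18X.
K_c = [U]^2 / ([S] [R]^3).
Solving K_c = 2.45 for X ∈ (0,1): X = 0.756.

X = 0.756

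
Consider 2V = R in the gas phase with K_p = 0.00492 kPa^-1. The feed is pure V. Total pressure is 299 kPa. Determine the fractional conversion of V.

Basis: 1 mol V initially; let X = conversion of V. Extent ξ = 0.5X.
Species balance: n_V = 1 − X; n_R = 0.5X.
Summing: n_T = 1 − 0.5X.
Mole fractions y_i = n_i/n_T; K_p = p_R / (p_V^2) with p_i = y_i·P.
Substituting and setting equal to 0.00492 kPa^-1 gives a polynomial in X; the root in (0,1) is X = 0.619.

X = 0.619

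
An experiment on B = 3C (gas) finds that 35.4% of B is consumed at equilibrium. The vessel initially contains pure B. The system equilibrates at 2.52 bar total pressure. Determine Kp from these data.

Take 1 mol B as basis and let X be its fractional conversion, so ξ = X.
Species balance: n_B = 1 − X; n_C = 3X.
Total moles n_T = 1 + 2X.
At X = 0.354: n_B = 0.646, n_C = 1.06, n_T = 1.71.
p_i = (n_i/n_T)·P. Kp = p_C^3 / (p_B) = 4.04 bar^2.

Kp = 4.04 bar^2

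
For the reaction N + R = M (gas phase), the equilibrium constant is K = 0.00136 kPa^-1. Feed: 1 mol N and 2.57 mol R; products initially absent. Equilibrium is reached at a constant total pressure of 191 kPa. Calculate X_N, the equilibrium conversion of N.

X = 0.155

Let X = conversion of N (basis 1 mol N); extent of reaction ξ = X.
At extent ξ: n_N = 1 − X; n_R = 2.57 − X; n_M = X.
n_T = Σnᵢ = 3.57 − X.
Mole fractions y_i = n_i/n_T; K = p_M / (p_N p_R) with p_i = y_i·P.
Substituting and setting equal to 0.00136 kPa^-1 gives a polynomial in X; the root in (0,1) is X = 0.155.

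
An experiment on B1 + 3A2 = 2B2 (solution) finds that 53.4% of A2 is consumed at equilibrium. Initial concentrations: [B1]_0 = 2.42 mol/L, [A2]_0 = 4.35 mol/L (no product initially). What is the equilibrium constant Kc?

Let X = conversion of A2.
Concentrations: [B1] = 2.42 − 1.45X; [A2] = 4.35 − 4.35X; [B2] = 2.9X.
At X = 0.534: [B1] = 1.65, [A2] = 2.03, [B2] = 1.55.
Kc = [B2]^2 / ([B1] [A2]^3) = 0.175 (mol/L)^-2.

Kc = 0.175 (mol/L)^-2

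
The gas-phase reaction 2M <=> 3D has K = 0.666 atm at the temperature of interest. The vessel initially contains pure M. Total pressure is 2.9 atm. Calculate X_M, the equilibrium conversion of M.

X = 0.329

Let X = conversion of M (basis 1 mol M); extent of reaction ξ = 0.5X.
Species balance: n_M = 1 − X; n_D = 1.5X.
n_T = Σnᵢ = 1 + 0.5X.
With p_i = (n_i/n_T)P, K = p_D^3 / (p_M^2).
Substituting and setting equal to 0.666 atm gives a polynomial in X; the root in (0,1) is X = 0.329.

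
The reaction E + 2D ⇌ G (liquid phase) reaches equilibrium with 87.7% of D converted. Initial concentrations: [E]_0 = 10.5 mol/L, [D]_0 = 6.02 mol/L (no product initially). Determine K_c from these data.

K_c = 0.613 (mol/L)^-2

Let X = conversion of D.
Concentrations: [E] = 10.5 − 3.01X; [D] = 6.02 − 6.02X; [G] = 3.01X.
At X = 0.877: [E] = 7.86, [D] = 0.74, [G] = 2.64.
K_c = [G] / ([E] [D]^2) = 0.613 (mol/L)^-2.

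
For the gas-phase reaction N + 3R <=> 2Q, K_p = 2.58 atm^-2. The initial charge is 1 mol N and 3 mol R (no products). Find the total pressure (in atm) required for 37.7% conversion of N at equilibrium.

Take 1 mol N as basis and let X be its fractional conversion, so ξ = X.
Moles: n_N = 1 − X; n_R = 3 − 3X; n_Q = 2X.
Total moles n_T = 4 − 2X.
K_p = p_Q^2 / (p_N p_R^3) with p_i = (n_i/n_T)·P.
At X = 0.377: the mole-fraction product g(X) = Π y_i^ν_i = 1.473. Since K_p = g(X)·P^{-2}, P = (g/K_p)^(1/2) = (1.473/2.58)^(1/2) = 0.756 atm.

P = 0.756 atm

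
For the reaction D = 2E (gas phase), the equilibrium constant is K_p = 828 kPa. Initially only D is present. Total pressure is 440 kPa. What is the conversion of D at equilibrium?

Basis: 1 mol D initially; let X = conversion of D. Extent ξ = X.
Mole table: n_D = 1 − X; n_E = 2X.
Total moles n_T = 1 + X.
Mole fractions y_i = n_i/n_T; K_p = p_E^2 / (p_D) with p_i = y_i·P.
Equating to 828 kPa and solving on 0 < X < 1: X = 0.566.

X = 0.566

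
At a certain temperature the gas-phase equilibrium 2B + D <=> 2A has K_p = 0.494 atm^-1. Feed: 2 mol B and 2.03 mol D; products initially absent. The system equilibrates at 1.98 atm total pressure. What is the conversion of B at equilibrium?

Take 2 mol B as basis and let X be its fractional conversion, so ξ = X.
Species balance: n_B = 2 − 2X; n_D = 2.03 − X; n_A = 2X.
Total moles n_T = 4.03 − X.
y_i = n_i/n_T, p_i = y_i·P. K_p = p_A^2 / (p_B^2 p_D).
Substituting and setting equal to 0.494 atm^-1 gives a polynomial in X; the root in (0,1) is X = 0.399.

X = 0.399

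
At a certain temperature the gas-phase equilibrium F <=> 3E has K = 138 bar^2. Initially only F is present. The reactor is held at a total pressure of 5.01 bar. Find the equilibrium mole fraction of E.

y_E = 0.877

Let X = conversion of F (basis 1 mol F); extent of reaction ξ = X.
At extent ξ: n_F = 1 − X; n_E = 3X.
Total moles n_T = 1 + 2X.
With p_i = (n_i/n_T)P, K = p_E^3 / (p_F).
Setting this equal to 138 bar^2 and taking the physical root (0 < X < 1) gives X = 0.704.
Then n_E = 2.11, n_T = 2.41, so y_E = 0.877.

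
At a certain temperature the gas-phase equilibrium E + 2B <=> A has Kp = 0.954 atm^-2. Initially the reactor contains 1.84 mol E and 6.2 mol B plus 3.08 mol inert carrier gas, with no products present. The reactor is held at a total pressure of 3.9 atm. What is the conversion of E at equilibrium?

Let X = conversion of E (basis 1.84 mol E); extent of reaction ξ = 1.84X.
At extent ξ: n_E = 1.84 − 1.84X; n_B = 6.2 − 3.68X; n_A = 1.84X; n_I = 3.08 (inert).
n_T = Σnᵢ = 11.1 − 3.68X.
y_i = n_i/n_T, p_i = y_i·P. Kp = p_A / (p_E p_B^2).
Setting this equal to 0.954 atm^-2 and taking the physical root (0 < X < 1) gives X = 0.719.

X = 0.719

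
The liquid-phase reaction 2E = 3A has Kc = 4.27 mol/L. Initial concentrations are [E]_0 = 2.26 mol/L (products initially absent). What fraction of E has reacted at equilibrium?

Let X = conversion of E; extent ξ = 2.26X/2 mol/L.
Concentrations: [E] = 2.26 − 2.26X; [A] = 3.39X.
Kc = [A]^3 / ([E]^2).
This equals 4.27 at X = 0.511 (the root in 0 < X < 1).

X = 0.511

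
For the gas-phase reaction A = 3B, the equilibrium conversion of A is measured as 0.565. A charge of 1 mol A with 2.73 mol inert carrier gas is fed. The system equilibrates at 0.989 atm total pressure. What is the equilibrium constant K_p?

Let X = conversion of A (basis 1 mol A); extent of reaction ξ = X.
Moles: n_A = 1 − X; n_B = 3X; n_I = 2.73 (inert).
Summing: n_T = 3.73 + 2X.
At X = 0.565: n_A = 0.435, n_B = 1.69, n_T = 4.86.
p_i = (n_i/n_T)·P. K_p = p_B^3 / (p_A) = 0.464 atm^2.

K_p = 0.464 atm^2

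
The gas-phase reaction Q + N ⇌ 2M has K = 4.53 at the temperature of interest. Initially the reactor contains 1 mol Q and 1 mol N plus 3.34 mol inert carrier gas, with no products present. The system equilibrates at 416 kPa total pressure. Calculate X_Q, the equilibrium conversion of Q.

Basis: 1 mol Q initially; let X = conversion of Q. Extent ξ = X.
At extent ξ: n_Q = 1 − X; n_N = 1 − X; n_M = 2X; n_I = 3.34 (inert).
n_T stays at 5.34 (no change in mole number).
y_i = n_i/n_T, p_i = y_i·P. K = p_M^2 / (p_Q p_N).
Setting this equal to 4.53 and taking the physical root (0 < X < 1) gives X = 0.516.

X = 0.516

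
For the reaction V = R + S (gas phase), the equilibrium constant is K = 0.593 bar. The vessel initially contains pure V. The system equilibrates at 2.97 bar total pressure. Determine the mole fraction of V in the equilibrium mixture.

Basis: 1 mol V initially; let X = conversion of V. Extent ξ = X.
Moles: n_V = 1 − X; n_R = X; n_S = X.
n_T = Σnᵢ = 1 + X.
y_i = n_i/n_T, p_i = y_i·P. K = p_R p_S / (p_V).
This yields a degree-2 equation in X; solving on (0,1), X = 0.408.
Then n_V = 0.592, n_T = 1.41, so y_V = 0.420.

y_V = 0.420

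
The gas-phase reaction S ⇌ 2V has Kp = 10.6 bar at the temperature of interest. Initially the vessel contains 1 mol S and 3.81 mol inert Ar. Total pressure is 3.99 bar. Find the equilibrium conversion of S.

X = 0.820

Let X = conversion of S (basis 1 mol S); extent of reaction ξ = X.
Mole table: n_S = 1 − X; n_V = 2X; n_I = 3.81 (inert).
n_T = Σnᵢ = 4.81 + X.
With p_i = (n_i/n_T)P, Kp = p_V^2 / (p_S).
Equating to 10.6 bar and solving on 0 < X < 1: X = 0.820.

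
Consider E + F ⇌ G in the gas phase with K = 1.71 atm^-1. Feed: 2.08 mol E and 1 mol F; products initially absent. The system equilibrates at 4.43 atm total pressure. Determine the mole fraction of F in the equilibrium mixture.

y_F = 0.084

Take 1 mol F as basis and let X be its fractional conversion, so ξ = X.
At extent ξ: n_E = 2.08 − X; n_F = 1 − X; n_G = X.
Total moles n_T = 3.08 − X.
With p_i = (n_i/n_T)P, K = p_G / (p_E p_F).
Substituting and setting equal to 1.71 atm^-1 gives a polynomial in X; the root in (0,1) is X = 0.809.
Then n_F = 0.191, n_T = 2.27, so y_F = 0.084.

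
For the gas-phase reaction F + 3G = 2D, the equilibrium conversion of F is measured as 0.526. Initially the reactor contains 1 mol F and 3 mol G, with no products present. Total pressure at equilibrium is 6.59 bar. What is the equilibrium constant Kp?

Basis: 1 mol F initially; let X = conversion of F. Extent ξ = X.
Species balance: n_F = 1 − X; n_G = 3 − 3X; n_D = 2X.
n_T = Σnᵢ = 4 − 2X.
At X = 0.526: n_F = 0.474, n_G = 1.42, n_D = 1.05, n_T = 2.95.
p_i = (n_i/n_T)·P. Kp = p_D^2 / (p_F p_G^3) = 0.162 bar^-2.

Kp = 0.162 bar^-2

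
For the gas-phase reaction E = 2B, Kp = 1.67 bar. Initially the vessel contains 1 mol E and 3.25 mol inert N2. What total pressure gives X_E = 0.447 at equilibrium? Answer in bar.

Take 1 mol E as basis and let X be its fractional conversion, so ξ = X.
Mole table: n_E = 1 − X; n_B = 2X; n_I = 3.25 (inert).
Total moles n_T = 4.25 + X.
Kp = p_B^2 / (p_E) with p_i = (n_i/n_T)·P.
At X = 0.447: the mole-fraction product g(X) = Π y_i^ν_i = 0.3077. Since Kp = g(X)·P^{1}, P = (Kp/g)^(1/1) = (1.67/0.3077)^(1/1) = 5.43 bar.

P = 5.43 bar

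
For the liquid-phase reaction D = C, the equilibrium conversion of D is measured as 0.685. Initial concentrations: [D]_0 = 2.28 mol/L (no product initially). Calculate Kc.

Kc = 2.17

Let X = conversion of D.
Concentrations: [D] = 2.28 − 2.28X; [C] = 2.28X.
At X = 0.685: [D] = 0.718, [C] = 1.56.
Kc = [C] / ([D]) = 2.17.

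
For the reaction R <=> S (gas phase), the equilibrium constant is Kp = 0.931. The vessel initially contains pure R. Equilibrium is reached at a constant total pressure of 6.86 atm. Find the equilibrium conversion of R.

X = 0.482

Take 1 mol R as basis and let X be its fractional conversion, so ξ = X.
At extent ξ: n_R = 1 − X; n_S = X.
Since Δν = 0, n_T = 1 throughout.
y_i = n_i/n_T, p_i = y_i·P. Kp = p_S / (p_R).
Equating to 0.931 and solving on 0 < X < 1: X = 0.482.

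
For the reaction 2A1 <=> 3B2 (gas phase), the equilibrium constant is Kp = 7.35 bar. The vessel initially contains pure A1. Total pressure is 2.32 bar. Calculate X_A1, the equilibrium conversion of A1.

X = 0.589

Take 1 mol A1 as basis and let X be its fractional conversion, so ξ = 0.5X.
Moles: n_A1 = 1 − X; n_B2 = 1.5X.
Summing: n_T = 1 + 0.5X.
With p_i = (n_i/n_T)P, Kp = p_B2^3 / (p_A1^2).
This yields a degree-3 equation in X; solving on (0,1), X = 0.589.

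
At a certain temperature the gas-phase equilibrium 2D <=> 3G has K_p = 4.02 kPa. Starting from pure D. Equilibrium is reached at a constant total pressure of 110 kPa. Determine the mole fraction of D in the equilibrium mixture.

y_D = 0.731

Let X = conversion of D (basis 1 mol D); extent of reaction ξ = 0.5X.
Moles: n_D = 1 − X; n_G = 1.5X.
Total moles n_T = 1 + 0.5X.
y_i = n_i/n_T, p_i = y_i·P. K_p = p_G^3 / (p_D^2).
Equating to 4.02 kPa and solving on 0 < X < 1: X = 0.197.
Then n_D = 0.803, n_T = 1.1, so y_D = 0.731.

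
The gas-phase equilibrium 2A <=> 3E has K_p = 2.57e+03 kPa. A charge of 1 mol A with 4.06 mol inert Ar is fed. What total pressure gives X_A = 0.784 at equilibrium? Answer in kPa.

P = 402 kPa

Basis: 1 mol A initially; let X = conversion of A. Extent ξ = 0.5X.
Mole table: n_A = 1 − X; n_E = 1.5X; n_I = 4.06 (inert).
Summing: n_T = 5.06 + 0.5X.
K_p = p_E^3 / (p_A^2) with p_i = (n_i/n_T)·P.
At X = 0.784: the mole-fraction product g(X) = Π y_i^ν_i = 6.394. Since K_p = g(X)·P^{1}, P = (K_p/g)^(1/1) = (2.57e+03/6.394)^(1/1) = 402 kPa.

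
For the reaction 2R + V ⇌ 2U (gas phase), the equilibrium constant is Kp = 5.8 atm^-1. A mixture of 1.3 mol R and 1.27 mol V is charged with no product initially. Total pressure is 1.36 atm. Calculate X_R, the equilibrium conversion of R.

Basis: 1.3 mol R initially; let X = conversion of R. Extent ξ = 0.65X.
Species balance: n_R = 1.3 − 1.3X; n_V = 1.27 − 0.65X; n_U = 1.3X.
Total moles n_T = 2.57 − 0.65X.
y_i = n_i/n_T, p_i = y_i·P. Kp = p_U^2 / (p_R^2 p_V).
Setting this equal to 5.8 atm^-1 and taking the physical root (0 < X < 1) gives X = 0.639.

X = 0.639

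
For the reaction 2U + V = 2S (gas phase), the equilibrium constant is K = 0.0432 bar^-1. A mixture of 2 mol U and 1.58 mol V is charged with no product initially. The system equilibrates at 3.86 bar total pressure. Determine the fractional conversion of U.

X = 0.207

Let X = conversion of U (basis 2 mol U); extent of reaction ξ = X.
Species balance: n_U = 2 − 2X; n_V = 1.58 − X; n_S = 2X.
Summing: n_T = 3.58 − X.
y_i = n_i/n_T, p_i = y_i·P. K = p_S^2 / (p_U^2 p_V).
Setting this equal to 0.0432 bar^-1 and taking the physical root (0 < X < 1) gives X = 0.207.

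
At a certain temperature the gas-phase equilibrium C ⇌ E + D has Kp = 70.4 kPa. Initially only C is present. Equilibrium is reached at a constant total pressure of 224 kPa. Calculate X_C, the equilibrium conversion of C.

X = 0.489

Basis: 1 mol C initially; let X = conversion of C. Extent ξ = X.
At extent ξ: n_C = 1 − X; n_E = X; n_D = X.
Summing: n_T = 1 + X.
With p_i = (n_i/n_T)P, Kp = p_E p_D / (p_C).
Equating to 70.4 kPa and solving on 0 < X < 1: X = 0.489.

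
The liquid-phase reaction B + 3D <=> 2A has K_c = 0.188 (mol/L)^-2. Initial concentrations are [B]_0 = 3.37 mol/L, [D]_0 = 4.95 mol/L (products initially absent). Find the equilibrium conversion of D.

X = 0.589

Let X = conversion of D; extent ξ = 4.95X/3 mol/L.
Concentrations: [B] = 3.37 − 1.65X; [D] = 4.95 − 4.95X; [A] = 3.3X.
K_c = [A]^2 / ([B] [D]^3).
This equals 0.188 at X = 0.589 (the root in 0 < X < 1).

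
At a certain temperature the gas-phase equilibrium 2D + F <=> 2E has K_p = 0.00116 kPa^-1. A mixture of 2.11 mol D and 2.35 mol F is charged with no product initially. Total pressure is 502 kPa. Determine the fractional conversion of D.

Basis: 2.11 mol D initially; let X = conversion of D. Extent ξ = 1.05X.
Mole table: n_D = 2.11 − 2.11X; n_F = 2.35 − 1.05X; n_E = 2.11X.
Summing: n_T = 4.46 − 1.05X.
Mole fractions y_i = n_i/n_T; K_p = p_E^2 / (p_D^2 p_F) with p_i = y_i·P.
Setting this equal to 0.00116 kPa^-1 and taking the physical root (0 < X < 1) gives X = 0.347.

X = 0.347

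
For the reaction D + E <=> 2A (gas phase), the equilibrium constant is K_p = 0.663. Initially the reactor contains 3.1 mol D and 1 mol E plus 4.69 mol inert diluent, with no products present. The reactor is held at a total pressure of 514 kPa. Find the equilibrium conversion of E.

X = 0.477

Basis: 1 mol E initially; let X = conversion of E. Extent ξ = X.
Moles: n_D = 3.1 − X; n_E = 1 − X; n_A = 2X; n_I = 4.69 (inert).
Total moles n_T = 8.79 (Δν = 0, constant).
y_i = n_i/n_T, p_i = y_i·P. K_p = p_A^2 / (p_D p_E).
This yields a degree-2 equation in X; solving on (0,1), X = 0.477.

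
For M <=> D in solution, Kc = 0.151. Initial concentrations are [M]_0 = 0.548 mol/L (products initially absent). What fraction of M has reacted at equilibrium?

Let X = conversion of M; extent ξ = 0.548·X mol/L.
Concentrations: [M] = 0.548 − 0.548X; [D] = 0.548X.
Kc = [D] / ([M]).
Equating to 0.151: the physical root is X = 0.131.

X = 0.131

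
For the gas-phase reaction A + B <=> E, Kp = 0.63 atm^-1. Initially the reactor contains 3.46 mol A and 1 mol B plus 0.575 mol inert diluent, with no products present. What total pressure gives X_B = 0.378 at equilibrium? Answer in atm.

P = 1.46 atm

Take 1 mol B as basis and let X be its fractional conversion, so ξ = X.
Mole table: n_A = 3.46 − X; n_B = 1 − X; n_E = X; n_I = 0.575 (inert).
Summing: n_T = 5.04 − X.
Kp = p_E / (p_A p_B) with p_i = (n_i/n_T)·P.
At X = 0.378: the mole-fraction product g(X) = Π y_i^ν_i = 0.9183. Since Kp = g(X)·P^{-1}, P = (g/Kp)^(1/1) = (0.9183/0.63)^(1/1) = 1.46 atm.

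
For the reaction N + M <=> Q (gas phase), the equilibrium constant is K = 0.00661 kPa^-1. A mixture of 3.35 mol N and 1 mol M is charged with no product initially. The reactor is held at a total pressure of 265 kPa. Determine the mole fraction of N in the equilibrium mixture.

Basis: 1 mol M initially; let X = conversion of M. Extent ξ = X.
Species balance: n_N = 3.35 − X; n_M = 1 − X; n_Q = X.
n_T = Σnᵢ = 4.35 − X.
With p_i = (n_i/n_T)P, K = p_Q / (p_N p_M).
This yields a degree-2 equation in X; solving on (0,1), X = 0.563.
Then n_N = 2.79, n_T = 3.79, so y_N = 0.736.

y_N = 0.736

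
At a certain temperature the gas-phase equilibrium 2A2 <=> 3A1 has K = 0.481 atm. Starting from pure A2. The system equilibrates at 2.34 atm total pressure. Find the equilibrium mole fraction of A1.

y_A1 = 0.414

Let X = conversion of A2 (basis 1 mol A2); extent of reaction ξ = 0.5X.
Mole table: n_A2 = 1 − X; n_A1 = 1.5X.
Total moles n_T = 1 + 0.5X.
Mole fractions y_i = n_i/n_T; K = p_A1^3 / (p_A2^2) with p_i = y_i·P.
This yields a degree-3 equation in X; solving on (0,1), X = 0.320.
Then n_A1 = 0.48, n_T = 1.16, so y_A1 = 0.414.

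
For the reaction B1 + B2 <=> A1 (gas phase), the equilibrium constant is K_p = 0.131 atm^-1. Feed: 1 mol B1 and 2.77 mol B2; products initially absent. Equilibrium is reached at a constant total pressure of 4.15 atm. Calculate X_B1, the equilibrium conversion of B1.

X = 0.279

Basis: 1 mol B1 initially; let X = conversion of B1. Extent ξ = X.
Moles: n_B1 = 1 − X; n_B2 = 2.77 − X; n_A1 = X.
n_T = Σnᵢ = 3.77 − X.
With p_i = (n_i/n_T)P, K_p = p_A1 / (p_B1 p_B2).
Substituting and setting equal to 0.131 atm^-1 gives a polynomial in X; the root in (0,1) is X = 0.279.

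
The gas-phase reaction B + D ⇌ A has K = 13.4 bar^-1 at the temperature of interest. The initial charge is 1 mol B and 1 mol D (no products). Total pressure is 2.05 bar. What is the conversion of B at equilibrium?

Take 1 mol B as basis and let X be its fractional conversion, so ξ = X.
Species balance: n_B = 1 − X; n_D = 1 − X; n_A = X.
Summing: n_T = 2 − X.
y_i = n_i/n_T, p_i = y_i·P. K = p_A / (p_B p_D).
Substituting and setting equal to 13.4 bar^-1 gives a polynomial in X; the root in (0,1) is X = 0.813.

X = 0.813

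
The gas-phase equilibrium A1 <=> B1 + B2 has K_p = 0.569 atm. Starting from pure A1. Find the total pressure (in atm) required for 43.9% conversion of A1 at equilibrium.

Let X = conversion of A1 (basis 1 mol A1); extent of reaction ξ = X.
Mole table: n_A1 = 1 − X; n_B1 = X; n_B2 = X.
Total moles n_T = 1 + X.
K_p = p_B1 p_B2 / (p_A1) with p_i = (n_i/n_T)·P.
At X = 0.439: the mole-fraction product g(X) = Π y_i^ν_i = 0.2387. Since K_p = g(X)·P^{1}, P = (K_p/g)^(1/1) = (0.569/0.2387)^(1/1) = 2.38 atm.

P = 2.38 atm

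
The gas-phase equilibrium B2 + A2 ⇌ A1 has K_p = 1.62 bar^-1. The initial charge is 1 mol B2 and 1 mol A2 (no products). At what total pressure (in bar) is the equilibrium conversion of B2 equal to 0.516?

P = 2.02 bar

Take 1 mol B2 as basis and let X be its fractional conversion, so ξ = X.
Species balance: n_B2 = 1 − X; n_A2 = 1 − X; n_A1 = X.
n_T = Σnᵢ = 2 − X.
K_p = p_A1 / (p_B2 p_A2) with p_i = (n_i/n_T)·P.
At X = 0.516: the mole-fraction product g(X) = Π y_i^ν_i = 3.269. Since K_p = g(X)·P^{-1}, P = (g/K_p)^(1/1) = (3.269/1.62)^(1/1) = 2.02 bar.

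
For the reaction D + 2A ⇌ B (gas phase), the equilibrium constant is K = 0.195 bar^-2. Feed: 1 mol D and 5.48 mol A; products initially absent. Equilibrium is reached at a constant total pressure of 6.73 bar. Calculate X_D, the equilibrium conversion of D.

Let X = conversion of D (basis 1 mol D); extent of reaction ξ = X.
Mole table: n_D = 1 − X; n_A = 5.48 − 2X; n_B = X.
Summing: n_T = 6.48 − 2X.
With p_i = (n_i/n_T)P, K = p_B / (p_D p_A^2).
Setting this equal to 0.195 bar^-2 and taking the physical root (0 < X < 1) gives X = 0.847.

X = 0.847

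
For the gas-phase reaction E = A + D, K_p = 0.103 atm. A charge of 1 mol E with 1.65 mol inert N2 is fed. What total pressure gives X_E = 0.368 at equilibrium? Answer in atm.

Let X = conversion of E (basis 1 mol E); extent of reaction ξ = X.
Species balance: n_E = 1 − X; n_A = X; n_D = X; n_I = 1.65 (inert).
n_T = Σnᵢ = 2.65 + X.
K_p = p_A p_D / (p_E) with p_i = (n_i/n_T)·P.
At X = 0.368: the mole-fraction product g(X) = Π y_i^ν_i = 0.071. Since K_p = g(X)·P^{1}, P = (K_p/g)^(1/1) = (0.103/0.071)^(1/1) = 1.45 atm.

P = 1.45 atm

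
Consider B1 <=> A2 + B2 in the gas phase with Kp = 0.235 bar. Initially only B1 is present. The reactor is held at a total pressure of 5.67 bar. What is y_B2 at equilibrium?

y_B2 = 0.166

Basis: 1 mol B1 initially; let X = conversion of B1. Extent ξ = X.
At extent ξ: n_B1 = 1 − X; n_A2 = X; n_B2 = X.
Summing: n_T = 1 + X.
Mole fractions y_i = n_i/n_T; Kp = p_A2 p_B2 / (p_B1) with p_i = y_i·P.
This yields a degree-2 equation in X; solving on (0,1), X = 0.199.
Then n_B2 = 0.199, n_T = 1.2, so y_B2 = 0.166.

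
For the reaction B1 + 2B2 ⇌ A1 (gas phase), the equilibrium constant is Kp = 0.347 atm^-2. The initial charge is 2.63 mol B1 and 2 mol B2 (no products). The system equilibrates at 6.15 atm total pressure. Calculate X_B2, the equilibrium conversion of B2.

X = 0.729

Take 2 mol B2 as basis and let X be its fractional conversion, so ξ = X.
Moles: n_B1 = 2.63 − X; n_B2 = 2 − 2X; n_A1 = X.
Total moles n_T = 4.63 − 2X.
y_i = n_i/n_T, p_i = y_i·P. Kp = p_A1 / (p_B1 p_B2^2).
This yields a degree-3 equation in X; solving on (0,1), X = 0.729.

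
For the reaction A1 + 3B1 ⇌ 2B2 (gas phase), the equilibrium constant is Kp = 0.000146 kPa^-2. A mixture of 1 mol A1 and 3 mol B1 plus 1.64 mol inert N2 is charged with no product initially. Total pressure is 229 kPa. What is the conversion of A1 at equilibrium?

X = 0.454

Let X = conversion of A1 (basis 1 mol A1); extent of reaction ξ = X.
Mole table: n_A1 = 1 − X; n_B1 = 3 − 3X; n_B2 = 2X; n_I = 1.64 (inert).
Summing: n_T = 5.64 − 2X.
y_i = n_i/n_T, p_i = y_i·P. Kp = p_B2^2 / (p_A1 p_B1^3).
Setting this equal to 0.000146 kPa^-2 and taking the physical root (0 < X < 1) gives X = 0.454.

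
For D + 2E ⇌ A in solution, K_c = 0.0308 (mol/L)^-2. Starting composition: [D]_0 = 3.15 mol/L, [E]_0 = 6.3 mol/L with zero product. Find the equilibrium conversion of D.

X = 0.344

Let X = conversion of D; extent ξ = 3.15·X mol/L.
Concentrations: [D] = 3.15 − 3.15X; [E] = 6.3 − 6.3X; [A] = 3.15X.
K_c = [A] / ([D] [E]^2).
Setting equal to 0.0308 and solving for X on (0,1) gives X = 0.344.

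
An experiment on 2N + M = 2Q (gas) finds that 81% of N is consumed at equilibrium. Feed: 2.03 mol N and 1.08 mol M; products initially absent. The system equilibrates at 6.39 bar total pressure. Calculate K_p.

Basis: 2.03 mol N initially; let X = conversion of N. Extent ξ = 1.01X.
Mole table: n_N = 2.03 − 2.03X; n_M = 1.08 − 1.01X; n_Q = 2.03X.
Summing: n_T = 3.11 − 1.01X.
At X = 0.81: n_N = 0.386, n_M = 0.258, n_Q = 1.64, n_T = 2.29.
p_i = (n_i/n_T)·P. K_p = p_Q^2 / (p_N^2 p_M) = 25.2 bar^-1.

K_p = 25.2 bar^-1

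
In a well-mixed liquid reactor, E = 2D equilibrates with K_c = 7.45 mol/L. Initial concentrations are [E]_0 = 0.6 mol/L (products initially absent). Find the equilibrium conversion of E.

X = 0.796

Let X = conversion of E; extent ξ = 0.6·X mol/L.
Concentrations: [E] = 0.6 − 0.6X; [D] = 1.2X.
K_c = [D]^2 / ([E]).
Equating to 7.45 mol/L: the physical root is X = 0.796.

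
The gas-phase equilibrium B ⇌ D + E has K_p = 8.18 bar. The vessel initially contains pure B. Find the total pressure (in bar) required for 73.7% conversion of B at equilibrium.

P = 6.88 bar

Basis: 1 mol B initially; let X = conversion of B. Extent ξ = X.
At extent ξ: n_B = 1 − X; n_D = X; n_E = X.
Summing: n_T = 1 + X.
K_p = p_D p_E / (p_B) with p_i = (n_i/n_T)·P.
At X = 0.737: the mole-fraction product g(X) = Π y_i^ν_i = 1.189. Since K_p = g(X)·P^{1}, P = (K_p/g)^(1/1) = (8.18/1.189)^(1/1) = 6.88 bar.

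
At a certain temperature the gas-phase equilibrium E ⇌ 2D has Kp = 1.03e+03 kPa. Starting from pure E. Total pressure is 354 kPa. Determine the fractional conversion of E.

X = 0.649

Basis: 1 mol E initially; let X = conversion of E. Extent ξ = X.
Moles: n_E = 1 − X; n_D = 2X.
Total moles n_T = 1 + X.
Mole fractions y_i = n_i/n_T; Kp = p_D^2 / (p_E) with p_i = y_i·P.
Setting this equal to 1.03e+03 kPa and taking the physical root (0 < X < 1) gives X = 0.649.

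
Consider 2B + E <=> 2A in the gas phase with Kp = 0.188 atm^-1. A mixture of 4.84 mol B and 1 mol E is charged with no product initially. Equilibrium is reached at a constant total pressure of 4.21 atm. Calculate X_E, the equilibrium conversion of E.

Let X = conversion of E (basis 1 mol E); extent of reaction ξ = X.
Mole table: n_B = 4.84 − 2X; n_E = 1 − X; n_A = 2X.
n_T = Σnᵢ = 5.84 − X.
Mole fractions y_i = n_i/n_T; Kp = p_A^2 / (p_B^2 p_E) with p_i = y_i·P.
Substituting and setting equal to 0.188 atm^-1 gives a polynomial in X; the root in (0,1) is X = 0.513.

X = 0.513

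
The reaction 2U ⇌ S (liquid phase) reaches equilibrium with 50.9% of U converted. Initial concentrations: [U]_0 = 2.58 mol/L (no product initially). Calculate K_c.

Let X = conversion of U.
Concentrations: [U] = 2.58 − 2.58X; [S] = 1.29X.
At X = 0.509: [U] = 1.27, [S] = 0.657.
K_c = [S] / ([U]^2) = 0.409 L/mol.

K_c = 0.409 L/mol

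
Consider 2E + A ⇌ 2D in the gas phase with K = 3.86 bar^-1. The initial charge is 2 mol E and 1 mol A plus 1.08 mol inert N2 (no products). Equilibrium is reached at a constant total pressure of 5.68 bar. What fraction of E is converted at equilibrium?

Take 2 mol E as basis and let X be its fractional conversion, so ξ = X.
Mole table: n_E = 2 − 2X; n_A = 1 − X; n_D = 2X; n_I = 1.08 (inert).
Summing: n_T = 4.08 − X.
With p_i = (n_i/n_T)P, K = p_D^2 / (p_E^2 p_A).
This yields a degree-3 equation in X; solving on (0,1), X = 0.611.

X = 0.611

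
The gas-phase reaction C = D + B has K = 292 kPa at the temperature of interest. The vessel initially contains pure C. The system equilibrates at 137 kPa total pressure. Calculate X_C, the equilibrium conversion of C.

Basis: 1 mol C initially; let X = conversion of C. Extent ξ = X.
Species balance: n_C = 1 − X; n_D = X; n_B = X.
Total moles n_T = 1 + X.
With p_i = (n_i/n_T)P, K = p_D p_B / (p_C).
Setting this equal to 292 kPa and taking the physical root (0 < X < 1) gives X = 0.825.

X = 0.825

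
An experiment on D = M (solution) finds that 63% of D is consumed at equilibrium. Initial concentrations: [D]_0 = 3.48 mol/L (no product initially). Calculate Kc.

Let X = conversion of D.
Concentrations: [D] = 3.48 − 3.48X; [M] = 3.48X.
At X = 0.63: [D] = 1.29, [M] = 2.19.
Kc = [M] / ([D]) = 1.7.

Kc = 1.7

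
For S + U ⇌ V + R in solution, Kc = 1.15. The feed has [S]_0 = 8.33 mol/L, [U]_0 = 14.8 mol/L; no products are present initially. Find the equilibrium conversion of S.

X = 0.660

Let X = conversion of S; extent ξ = 8.33·X mol/L.
Concentrations: [S] = 8.33 − 8.33X; [U] = 14.8 − 8.33X; [V] = 8.33X; [R] = 8.33X.
Kc = [V] [R] / ([S] [U]).
Solving Kc = 1.15 for X ∈ (0,1): X = 0.660.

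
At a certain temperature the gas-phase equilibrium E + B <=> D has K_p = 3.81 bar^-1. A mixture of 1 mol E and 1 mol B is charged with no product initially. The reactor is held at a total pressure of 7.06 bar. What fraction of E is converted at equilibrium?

Let X = conversion of E (basis 1 mol E); extent of reaction ξ = X.
Moles: n_E = 1 − X; n_B = 1 − X; n_D = X.
Total moles n_T = 2 − X.
y_i = n_i/n_T, p_i = y_i·P. K_p = p_D / (p_E p_B).
Substituting and setting equal to 3.81 bar^-1 gives a polynomial in X; the root in (0,1) is X = 0.811.

X = 0.811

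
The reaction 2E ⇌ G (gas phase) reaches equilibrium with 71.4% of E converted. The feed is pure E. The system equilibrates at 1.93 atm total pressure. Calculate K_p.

Basis: 1 mol E initially; let X = conversion of E. Extent ξ = 0.5X.
Moles: n_E = 1 − X; n_G = 0.5X.
Total moles n_T = 1 − 0.5X.
At X = 0.714: n_E = 0.286, n_G = 0.357, n_T = 0.643.
p_i = (n_i/n_T)·P. K_p = p_G / (p_E^2) = 1.45 atm^-1.

K_p = 1.45 atm^-1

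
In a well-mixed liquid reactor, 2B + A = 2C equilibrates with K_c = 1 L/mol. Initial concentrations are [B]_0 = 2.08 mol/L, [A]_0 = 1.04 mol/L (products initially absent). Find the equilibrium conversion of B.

Let X = conversion of B; extent ξ = 2.08X/2 mol/L.
Concentrations: [B] = 2.08 − 2.08X; [A] = 1.04 − 1.04X; [C] = 2.08X.
K_c = [C]^2 / ([B]^2 [A]).
Equating to 1 L/mol: the physical root is X = 0.434.

X = 0.434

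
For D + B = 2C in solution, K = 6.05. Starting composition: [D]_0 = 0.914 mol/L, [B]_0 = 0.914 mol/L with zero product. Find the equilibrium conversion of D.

X = 0.552

Let X = conversion of D; extent ξ = 0.914·X mol/L.
Concentrations: [D] = 0.914 − 0.914X; [B] = 0.914 − 0.914X; [C] = 1.83X.
K = [C]^2 / ([D] [B]).
This equals 6.05 at X = 0.552 (the root in 0 < X < 1).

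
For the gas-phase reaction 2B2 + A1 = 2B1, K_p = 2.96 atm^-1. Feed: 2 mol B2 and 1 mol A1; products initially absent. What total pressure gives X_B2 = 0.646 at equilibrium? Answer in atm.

P = 7.48 atm

Basis: 2 mol B2 initially; let X = conversion of B2. Extent ξ = X.
Species balance: n_B2 = 2 − 2X; n_A1 = 1 − X; n_B1 = 2X.
Total moles n_T = 3 − X.
K_p = p_B1^2 / (p_B2^2 p_A1) with p_i = (n_i/n_T)·P.
At X = 0.646: the mole-fraction product g(X) = Π y_i^ν_i = 22.14. Since K_p = g(X)·P^{-1}, P = (g/K_p)^(1/1) = (22.14/2.96)^(1/1) = 7.48 atm.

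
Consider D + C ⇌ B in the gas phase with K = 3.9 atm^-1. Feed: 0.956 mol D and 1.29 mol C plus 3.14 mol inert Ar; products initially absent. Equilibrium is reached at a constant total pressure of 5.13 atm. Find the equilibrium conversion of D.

X = 0.719

Let X = conversion of D (basis 0.956 mol D); extent of reaction ξ = 0.956X.
Moles: n_D = 0.956 − 0.956X; n_C = 1.29 − 0.956X; n_B = 0.956X; n_I = 3.14 (inert).
Total moles n_T = 5.39 − 0.956X.
y_i = n_i/n_T, p_i = y_i·P. K = p_B / (p_D p_C).
This yields a degree-2 equation in X; solving on (0,1), X = 0.719.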